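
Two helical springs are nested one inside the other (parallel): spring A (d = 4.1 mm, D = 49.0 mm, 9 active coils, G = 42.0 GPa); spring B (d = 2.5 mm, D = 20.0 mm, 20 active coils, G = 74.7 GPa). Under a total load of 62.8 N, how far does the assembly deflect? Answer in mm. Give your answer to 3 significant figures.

17.1 mm

k_A = Gd⁴/(8D³N_a) = (42.0×10³)(4.1⁴)/(8·49.0³·9) = 1.4011 N/mm
k_B = Gd⁴/(8D³N_a) = (74.7×10³)(2.5⁴)/(8·20.0³·20) = 2.2797 N/mm
Parallel: k_eq = 1.4011 + 2.2797 = 3.6807 N/mm
δ = F/k_eq = 62.8/3.6807 = 17.062 mm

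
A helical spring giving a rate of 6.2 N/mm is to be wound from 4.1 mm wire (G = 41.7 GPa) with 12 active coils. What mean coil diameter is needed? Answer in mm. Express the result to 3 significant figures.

D = (Gd⁴/(8N_a·k))^(1/3) = (41.7×10³·4.1⁴/(8·12·6.2))^(1/3)
  = (19797.4)^(1/3) = 27.0522 mm

27.1 mm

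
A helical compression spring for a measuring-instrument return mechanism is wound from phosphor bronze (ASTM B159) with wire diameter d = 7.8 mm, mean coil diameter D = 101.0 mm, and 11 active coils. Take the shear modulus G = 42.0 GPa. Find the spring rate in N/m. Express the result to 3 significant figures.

1710 N/m

k = Gd⁴/(8D³N_a) = (42.0×10³ × 7.8⁴) / (8 × 101.0³ × 11)
  = 1.55463e+08 / 9.06665e+07 = 1.7147 N/mm = 1714.7 N/m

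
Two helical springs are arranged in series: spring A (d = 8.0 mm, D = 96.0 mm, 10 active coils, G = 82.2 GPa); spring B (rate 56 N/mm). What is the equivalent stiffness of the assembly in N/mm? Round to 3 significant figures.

k_A = Gd⁴/(8D³N_a) = (82.2×10³)(8.0⁴)/(8·96.0³·10) = 4.7569 N/mm
Series: 1/k_eq = 1/4.7569 + 1/56 = 0.22808; k_eq = 4.3845 N/mm

4.38 N/mm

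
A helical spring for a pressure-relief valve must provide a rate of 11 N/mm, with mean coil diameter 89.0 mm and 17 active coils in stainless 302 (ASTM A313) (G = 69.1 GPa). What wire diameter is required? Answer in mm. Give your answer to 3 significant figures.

11.1 mm

d = (8D³N_a·k / G)^(1/4) = (8·89.0³·17·11 / (69.1×10³))^0.25
  = (15262)^0.25 = 11.1149 mm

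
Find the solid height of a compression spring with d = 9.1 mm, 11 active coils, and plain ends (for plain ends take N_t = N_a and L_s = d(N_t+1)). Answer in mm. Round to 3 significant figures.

109 mm

plain ends: N_t = N_a = 11
L_s = d·(N_t+1) = 9.1 × 12 = 109.2 mm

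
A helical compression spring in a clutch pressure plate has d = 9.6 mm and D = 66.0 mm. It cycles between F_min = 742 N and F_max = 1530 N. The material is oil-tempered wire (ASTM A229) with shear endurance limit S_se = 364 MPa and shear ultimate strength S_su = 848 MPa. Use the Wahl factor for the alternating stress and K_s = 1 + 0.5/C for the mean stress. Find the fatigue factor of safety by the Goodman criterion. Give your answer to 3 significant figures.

C = D/d = 66.0/9.6 = 6.8750; K_W = (4C−1)/(4C−4)+0.615/C = 1.2171; K_s = 1+0.5/C = 1.0727
F_a = (F_max−F_min)/2 = 394 N; F_m = (F_max+F_min)/2 = 1136 N
τ_a = K_W·8F_aD/(πd³) = 1.2171 × 74.846 = 91.096 MPa
τ_m = K_s·8F_mD/(πd³) = 1.0727 × 215.8 = 231.49 MPa
Goodman: 1/n_f = τ_a/S_se + τ_m/S_su = 91.096/364 + 231.49/848 = 0.25026 + 0.27299 = 0.52325
n_f = 1/0.52325 = 1.911

1.91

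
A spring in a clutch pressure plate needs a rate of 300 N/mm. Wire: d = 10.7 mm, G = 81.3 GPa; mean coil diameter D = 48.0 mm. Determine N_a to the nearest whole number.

N_a = Gd⁴/(8D³k) = (81.3×10³ × 10.7⁴)/(8 × 48.0³ × 300)
    = 1.06568e+09 / 2.65421e+08 = 4.015 → 4 coils

4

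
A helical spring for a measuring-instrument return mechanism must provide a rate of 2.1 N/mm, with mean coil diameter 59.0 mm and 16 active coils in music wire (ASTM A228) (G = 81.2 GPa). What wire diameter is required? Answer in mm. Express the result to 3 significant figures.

5.11 mm

d = (8D³N_a·k / G)^(1/4) = (8·59.0³·16·2.1 / (81.2×10³))^0.25
  = (679.88)^0.25 = 5.1063 mm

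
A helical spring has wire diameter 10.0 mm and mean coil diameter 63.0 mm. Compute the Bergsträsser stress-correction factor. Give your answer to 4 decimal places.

1.2252

C = D/d = 63.0/10.0 = 6.3000
K_B = (4C+2)/(4C−3) = 27.200/22.200 = 1.2252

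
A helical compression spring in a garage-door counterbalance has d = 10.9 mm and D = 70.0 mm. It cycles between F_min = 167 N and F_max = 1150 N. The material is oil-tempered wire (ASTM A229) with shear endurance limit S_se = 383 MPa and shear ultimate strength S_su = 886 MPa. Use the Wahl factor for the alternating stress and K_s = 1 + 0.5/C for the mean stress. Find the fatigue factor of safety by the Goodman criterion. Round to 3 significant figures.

3.05

C = D/d = 70.0/10.9 = 6.4220; K_W = (4C−1)/(4C−4)+0.615/C = 1.2341; K_s = 1+0.5/C = 1.0779
F_a = (F_max−F_min)/2 = 491.5 N; F_m = (F_max+F_min)/2 = 658.5 N
τ_a = K_W·8F_aD/(πd³) = 1.2341 × 67.652 = 83.489 MPa
τ_m = K_s·8F_mD/(πd³) = 1.0779 × 90.639 = 97.696 MPa
Goodman: 1/n_f = τ_a/S_se + τ_m/S_su = 83.489/383 + 97.696/886 = 0.21799 + 0.11027 = 0.32825
n_f = 1/0.32825 = 3.046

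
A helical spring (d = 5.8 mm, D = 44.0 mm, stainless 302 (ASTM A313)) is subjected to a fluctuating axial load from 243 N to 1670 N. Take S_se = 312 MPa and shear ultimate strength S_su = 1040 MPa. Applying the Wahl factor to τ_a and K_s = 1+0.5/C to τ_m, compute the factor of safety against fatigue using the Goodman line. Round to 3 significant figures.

C = D/d = 44.0/5.8 = 7.5862; K_W = (4C−1)/(4C−4)+0.615/C = 1.1949; K_s = 1+0.5/C = 1.0659
F_a = (F_max−F_min)/2 = 713.5 N; F_m = (F_max+F_min)/2 = 956.5 N
τ_a = K_W·8F_aD/(πd³) = 1.1949 × 409.73 = 489.61 MPa
τ_m = K_s·8F_mD/(πd³) = 1.0659 × 549.28 = 585.48 MPa
Goodman: 1/n_f = τ_a/S_se + τ_m/S_su = 489.61/312 + 585.48/1040 = 1.56926 + 0.56296 = 2.1322
n_f = 1/2.1322 = 0.469

0.469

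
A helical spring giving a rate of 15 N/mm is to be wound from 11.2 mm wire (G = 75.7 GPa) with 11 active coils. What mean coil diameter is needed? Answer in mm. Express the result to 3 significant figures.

96.6 mm

D = (Gd⁴/(8N_a·k))^(1/3) = (75.7×10³·11.2⁴/(8·11·15))^(1/3)
  = (902390)^(1/3) = 96.6343 mm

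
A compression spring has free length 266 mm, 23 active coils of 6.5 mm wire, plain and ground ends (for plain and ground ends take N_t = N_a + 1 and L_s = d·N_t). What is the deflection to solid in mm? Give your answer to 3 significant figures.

N_t = 24; L_s = 6.5·24 = 156 mm
δ_solid = L₀ − L_s = 266 − 156 = 110 mm

110 mm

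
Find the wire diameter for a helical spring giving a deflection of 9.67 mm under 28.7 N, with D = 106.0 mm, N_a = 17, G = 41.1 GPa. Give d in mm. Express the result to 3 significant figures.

Required rate k = F/δ = 28.7/9.67 = 2.9679 N/mm
d = (8D³N_a·k / G)^(1/4) = (8·106.0³·17·2.9679 / (41.1×10³))^0.25
  = (11697)^0.25 = 10.3996 mm

10.4 mm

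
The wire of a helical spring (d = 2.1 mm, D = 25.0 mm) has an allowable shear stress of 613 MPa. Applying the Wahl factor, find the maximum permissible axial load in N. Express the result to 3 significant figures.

79.6 N

C = D/d = 25.0/2.1 = 11.9048
K_W = (4C−1)/(4C−4) + 0.615/C = 46.619/43.619 + 0.0517 = 1.1204
τ_max = K·8FD/(πd³) → F_max = τ_allow·πd³/(8DK)
F_max = 613·π·2.1³/(8·25.0·1.1204) = 17835/224.09 = 79.589 N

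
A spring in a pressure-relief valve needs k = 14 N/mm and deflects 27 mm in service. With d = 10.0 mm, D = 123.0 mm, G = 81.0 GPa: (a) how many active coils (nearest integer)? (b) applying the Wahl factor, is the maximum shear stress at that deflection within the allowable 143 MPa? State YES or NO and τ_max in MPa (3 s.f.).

N_a = Gd⁴/(8D³k) = (81.0×10³)(10.0⁴)/(8·123.0³·14) = 3.886 → N_a = 4
Actual rate k = Gd⁴/(8D³·4) = 13.603 N/mm
Working load F = kδ = 13.603·27 = 367.27 N
C = 123.0/10.0 = 12.3000; K_W = (4C−1)/(4C−4)+0.615/C = 1.1164
τ_max = K_W·8FD/(πd³) = 1.1164·115.03 = 128.42 MPa
τ_max ≤ 143 MPa → acceptable

(a) 4 coils; (b) YES, τ_max = 128 MPa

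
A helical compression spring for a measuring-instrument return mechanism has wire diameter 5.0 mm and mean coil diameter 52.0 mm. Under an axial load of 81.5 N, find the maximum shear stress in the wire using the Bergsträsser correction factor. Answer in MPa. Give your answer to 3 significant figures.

97.5 MPa

Spring index C = D/d = 52.0/5.0 = 10.4000
K_B = (4C+2)/(4C−3) = 43.600/38.600 = 1.1295
τ₀ = 8FD/(πd³) = 8·81.5·52.0/(π·5.0³) = 33904/392.7 = 86.336 MPa
τ_max = K·τ₀ = 1.1295 × 86.336 = 97.519 MPa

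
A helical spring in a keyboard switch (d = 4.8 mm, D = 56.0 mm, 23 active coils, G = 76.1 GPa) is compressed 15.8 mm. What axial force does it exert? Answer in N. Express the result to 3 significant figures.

k = Gd⁴/(8D³N_a) = (76.1×10³)(4.8⁴)/(8·56.0³·23) = 1.2502 N/mm
F = k·δ = 1.2502 × 15.8 = 19.753 N

19.8 N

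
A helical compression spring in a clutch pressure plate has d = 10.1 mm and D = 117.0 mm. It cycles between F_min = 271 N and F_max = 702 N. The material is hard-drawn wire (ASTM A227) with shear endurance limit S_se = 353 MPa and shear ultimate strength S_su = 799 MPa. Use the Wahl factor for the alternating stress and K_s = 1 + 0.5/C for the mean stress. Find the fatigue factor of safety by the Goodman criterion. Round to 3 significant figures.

C = D/d = 117.0/10.1 = 11.5842; K_W = (4C−1)/(4C−4)+0.615/C = 1.1240; K_s = 1+0.5/C = 1.0432
F_a = (F_max−F_min)/2 = 215.5 N; F_m = (F_max+F_min)/2 = 486.5 N
τ_a = K_W·8F_aD/(πd³) = 1.1240 × 62.317 = 70.042 MPa
τ_m = K_s·8F_mD/(πd³) = 1.0432 × 140.68 = 146.76 MPa
Goodman: 1/n_f = τ_a/S_se + τ_m/S_su = 70.042/353 + 146.76/799 = 0.19842 + 0.18367 = 0.38209
n_f = 1/0.38209 = 2.617

2.62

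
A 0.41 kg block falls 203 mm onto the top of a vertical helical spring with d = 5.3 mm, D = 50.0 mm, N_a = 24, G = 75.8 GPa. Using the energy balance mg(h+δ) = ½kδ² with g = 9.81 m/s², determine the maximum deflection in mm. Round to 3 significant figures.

27.3 mm

k = Gd⁴/(8D³N_a) = (75.8×10³)(5.3⁴)/(8·50.0³·24) = 2.4921 N/mm
W = mg = 0.41 × 9.81 = 4.0221 N
½kδ² − Wδ − Wh = 0 → δ = (W + √(W² + 2kWh))/k
δ = (4.0221 + √(16.177 + 4069.49))/2.4921 = (4.0221 + 63.919)/2.4921 = 27.263 mm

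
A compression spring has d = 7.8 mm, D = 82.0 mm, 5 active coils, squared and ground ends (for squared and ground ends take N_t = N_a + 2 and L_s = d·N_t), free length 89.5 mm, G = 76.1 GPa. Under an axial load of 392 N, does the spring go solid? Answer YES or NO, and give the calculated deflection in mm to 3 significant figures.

k = Gd⁴/(8D³N_a) = (76.1×10³)(7.8⁴)/(8·82.0³·5) = 12.772 N/mm
N_t = 7; L_s = 7.8·7 = 54.6 mm; δ_solid = L₀ − L_s = 89.5 − 54.6 = 34.9 mm
δ = F/k = 392/12.772 = 30.692 mm
δ < δ_solid → spring does not go solid

NO, δ = 30.7 mm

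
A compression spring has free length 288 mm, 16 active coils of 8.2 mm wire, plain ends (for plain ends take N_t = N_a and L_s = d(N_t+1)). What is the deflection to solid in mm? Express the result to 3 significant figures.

N_t = 16; L_s = 8.2·17 = 139.4 mm
δ_solid = L₀ − L_s = 288 − 139.4 = 148.6 mm

149 mm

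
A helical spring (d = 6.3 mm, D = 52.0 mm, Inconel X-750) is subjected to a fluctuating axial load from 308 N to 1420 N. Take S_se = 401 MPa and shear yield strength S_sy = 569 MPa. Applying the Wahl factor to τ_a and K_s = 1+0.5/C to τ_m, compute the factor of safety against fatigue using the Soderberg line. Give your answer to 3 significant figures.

C = D/d = 52.0/6.3 = 8.2540; K_W = (4C−1)/(4C−4)+0.615/C = 1.1779; K_s = 1+0.5/C = 1.0606
F_a = (F_max−F_min)/2 = 556 N; F_m = (F_max+F_min)/2 = 864 N
τ_a = K_W·8F_aD/(πd³) = 1.1779 × 294.44 = 346.82 MPa
τ_m = K_s·8F_mD/(πd³) = 1.0606 × 457.55 = 485.26 MPa
Soderberg: 1/n_f = τ_a/S_se + τ_m/S_sy = 346.82/401 + 485.26/569 = 0.86489 + 0.85284 = 1.7177
n_f = 1/1.7177 = 0.5822

0.582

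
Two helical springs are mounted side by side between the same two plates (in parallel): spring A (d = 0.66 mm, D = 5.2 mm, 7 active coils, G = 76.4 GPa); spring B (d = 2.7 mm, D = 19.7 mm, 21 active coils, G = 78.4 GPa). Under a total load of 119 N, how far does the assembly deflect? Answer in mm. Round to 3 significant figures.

23.4 mm

k_A = Gd⁴/(8D³N_a) = (76.4×10³)(0.66⁴)/(8·5.2³·7) = 1.8411 N/mm
k_B = Gd⁴/(8D³N_a) = (78.4×10³)(2.7⁴)/(8·19.7³·21) = 3.2439 N/mm
Parallel: k_eq = 1.8411 + 3.2439 = 5.0849 N/mm
δ = F/k_eq = 119/5.0849 = 23.402 mm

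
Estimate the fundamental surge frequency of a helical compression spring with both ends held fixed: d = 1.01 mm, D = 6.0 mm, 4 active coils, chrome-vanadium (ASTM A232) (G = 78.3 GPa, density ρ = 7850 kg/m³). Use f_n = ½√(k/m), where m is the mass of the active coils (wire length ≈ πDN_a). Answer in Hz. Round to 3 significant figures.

k = Gd⁴/(8D³N_a) = (78.3×10³)(1.01⁴)/(8·6.0³·4) = 11.788 N/mm = 11788 N/m
Wire length L = πDN_a = π·6.0·4 = 75.398 mm
m = ρ·(πd²/4)·L = 7850 × 0.80118×10⁻⁶ m² × 0.075398 m = 0.0004742 kg
f_n = ½√(k/m) = 0.5·√(11788/0.0004742) = 0.5·√(2.4859e+07) = 2492.9 Hz

2490 Hz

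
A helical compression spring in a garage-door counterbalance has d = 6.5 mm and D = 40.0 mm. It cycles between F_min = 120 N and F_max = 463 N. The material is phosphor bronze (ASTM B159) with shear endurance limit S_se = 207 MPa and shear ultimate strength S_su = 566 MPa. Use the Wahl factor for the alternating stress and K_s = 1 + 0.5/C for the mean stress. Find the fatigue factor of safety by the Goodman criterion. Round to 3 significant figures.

C = D/d = 40.0/6.5 = 6.1538; K_W = (4C−1)/(4C−4)+0.615/C = 1.2455; K_s = 1+0.5/C = 1.0813
F_a = (F_max−F_min)/2 = 171.5 N; F_m = (F_max+F_min)/2 = 291.5 N
τ_a = K_W·8F_aD/(πd³) = 1.2455 × 63.61 = 79.223 MPa
τ_m = K_s·8F_mD/(πd³) = 1.0813 × 108.12 = 116.9 MPa
Goodman: 1/n_f = τ_a/S_se + τ_m/S_su = 79.223/207 + 116.9/566 = 0.38272 + 0.20654 = 0.58926
n_f = 1/0.58926 = 1.697

1.70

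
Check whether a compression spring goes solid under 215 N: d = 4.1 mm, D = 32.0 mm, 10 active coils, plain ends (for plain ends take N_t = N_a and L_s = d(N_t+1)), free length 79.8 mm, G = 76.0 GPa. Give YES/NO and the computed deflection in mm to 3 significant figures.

NO, δ = 26.2 mm

k = Gd⁴/(8D³N_a) = (76.0×10³)(4.1⁴)/(8·32.0³·10) = 8.1924 N/mm
N_t = 10; L_s = 4.1·11 = 45.1 mm; δ_solid = L₀ − L_s = 79.8 − 45.1 = 34.7 mm
δ = F/k = 215/8.1924 = 26.244 mm
δ < δ_solid → spring does not go solid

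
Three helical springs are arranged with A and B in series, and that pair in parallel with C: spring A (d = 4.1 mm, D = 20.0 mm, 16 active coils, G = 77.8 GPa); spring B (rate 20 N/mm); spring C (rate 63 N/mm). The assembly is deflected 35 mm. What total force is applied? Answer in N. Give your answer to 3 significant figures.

k_A = Gd⁴/(8D³N_a) = (77.8×10³)(4.1⁴)/(8·20.0³·16) = 21.469 N/mm
Springs A,B series: k_AB = 1/(1/21.469+1/20) = 10.354 N/mm; parallel with C: k_eq = 10.354+63 = 73.354 N/mm
F = k_eq·δ = 73.354·35 = 2567.4 N

2570 N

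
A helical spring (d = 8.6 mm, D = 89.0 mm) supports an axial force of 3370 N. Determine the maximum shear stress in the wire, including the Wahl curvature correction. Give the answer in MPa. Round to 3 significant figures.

Spring index C = D/d = 89.0/8.6 = 10.3488
K_W = (4C−1)/(4C−4) + 0.615/C = 40.395/37.395 + 0.0594 = 1.1397
τ₀ = 8FD/(πd³) = 8·3370·89.0/(π·8.6³) = 2.39944e+06/1998.2 = 1200.8 MPa
τ_max = K·τ₀ = 1.1397 × 1200.8 = 1368.5 MPa

1370 MPa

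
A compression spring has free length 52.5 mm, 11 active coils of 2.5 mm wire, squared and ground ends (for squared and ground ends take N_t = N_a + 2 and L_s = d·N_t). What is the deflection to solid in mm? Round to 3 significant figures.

20.0 mm

N_t = 13; L_s = 2.5·13 = 32.5 mm
δ_solid = L₀ − L_s = 52.5 − 32.5 = 20 mm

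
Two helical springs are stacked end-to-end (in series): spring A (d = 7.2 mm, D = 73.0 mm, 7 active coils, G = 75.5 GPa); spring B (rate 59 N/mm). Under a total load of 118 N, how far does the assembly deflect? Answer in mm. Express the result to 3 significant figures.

k_A = Gd⁴/(8D³N_a) = (75.5×10³)(7.2⁴)/(8·73.0³·7) = 9.3137 N/mm
Series: 1/k_eq = 1/9.3137 + 1/59 = 0.12432; k_eq = 8.0439 N/mm
δ = F/k_eq = 118/8.0439 = 14.67 mm

14.7 mm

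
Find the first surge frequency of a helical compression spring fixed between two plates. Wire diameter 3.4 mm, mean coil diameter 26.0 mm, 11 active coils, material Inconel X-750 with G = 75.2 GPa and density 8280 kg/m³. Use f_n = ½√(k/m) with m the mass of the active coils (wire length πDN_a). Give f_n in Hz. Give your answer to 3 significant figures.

155 Hz

k = Gd⁴/(8D³N_a) = (75.2×10³)(3.4⁴)/(8·26.0³·11) = 6.4973 N/mm = 6497.3 N/m
Wire length L = πDN_a = π·26.0·11 = 898.5 mm
m = ρ·(πd²/4)·L = 8280 × 9.0792×10⁻⁶ m² × 0.8985 m = 0.067545 kg
f_n = ½√(k/m) = 0.5·√(6497.3/0.067545) = 0.5·√(96192) = 155.07 Hz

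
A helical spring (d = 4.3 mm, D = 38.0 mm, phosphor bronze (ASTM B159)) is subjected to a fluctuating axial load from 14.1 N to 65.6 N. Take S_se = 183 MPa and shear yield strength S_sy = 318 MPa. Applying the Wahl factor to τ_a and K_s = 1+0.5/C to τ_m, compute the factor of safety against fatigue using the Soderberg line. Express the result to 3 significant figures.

2.77

C = D/d = 38.0/4.3 = 8.8372; K_W = (4C−1)/(4C−4)+0.615/C = 1.1653; K_s = 1+0.5/C = 1.0566
F_a = (F_max−F_min)/2 = 25.75 N; F_m = (F_max+F_min)/2 = 39.85 N
τ_a = K_W·8F_aD/(πd³) = 1.1653 × 31.34 = 36.52 MPa
τ_m = K_s·8F_mD/(πd³) = 1.0566 × 48.501 = 51.245 MPa
Soderberg: 1/n_f = τ_a/S_se + τ_m/S_sy = 36.52/183 + 51.245/318 = 0.19956 + 0.16115 = 0.36071
n_f = 1/0.36071 = 2.772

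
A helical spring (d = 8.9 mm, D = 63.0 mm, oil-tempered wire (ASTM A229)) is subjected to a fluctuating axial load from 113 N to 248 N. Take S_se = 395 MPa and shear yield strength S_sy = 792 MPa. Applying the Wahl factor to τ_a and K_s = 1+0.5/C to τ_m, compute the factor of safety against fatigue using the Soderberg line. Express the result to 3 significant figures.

9.75

C = D/d = 63.0/8.9 = 7.0787; K_W = (4C−1)/(4C−4)+0.615/C = 1.2103; K_s = 1+0.5/C = 1.0706
F_a = (F_max−F_min)/2 = 67.5 N; F_m = (F_max+F_min)/2 = 180.5 N
τ_a = K_W·8F_aD/(πd³) = 1.2103 × 15.361 = 18.591 MPa
τ_m = K_s·8F_mD/(πd³) = 1.0706 × 41.076 = 43.977 MPa
Soderberg: 1/n_f = τ_a/S_se + τ_m/S_sy = 18.591/395 + 43.977/792 = 0.04706 + 0.05553 = 0.10259
n_f = 1/0.10259 = 9.747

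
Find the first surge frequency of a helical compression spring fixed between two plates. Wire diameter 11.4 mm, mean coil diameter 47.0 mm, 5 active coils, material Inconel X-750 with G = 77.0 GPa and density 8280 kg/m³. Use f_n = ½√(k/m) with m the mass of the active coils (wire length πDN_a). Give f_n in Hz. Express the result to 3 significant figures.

k = Gd⁴/(8D³N_a) = (77.0×10³)(11.4⁴)/(8·47.0³·5) = 313.15 N/mm = 3.1315e+05 N/m
Wire length L = πDN_a = π·47.0·5 = 738.27 mm
m = ρ·(πd²/4)·L = 8280 × 102.07×10⁻⁶ m² × 0.73827 m = 0.62395 kg
f_n = ½√(k/m) = 0.5·√(3.1315e+05/0.62395) = 0.5·√(5.0189e+05) = 354.22 Hz

354 Hz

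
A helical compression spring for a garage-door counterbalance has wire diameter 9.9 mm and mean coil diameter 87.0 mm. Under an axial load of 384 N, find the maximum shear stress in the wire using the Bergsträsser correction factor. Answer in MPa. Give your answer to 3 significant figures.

Spring index C = D/d = 87.0/9.9 = 8.7879
K_B = (4C+2)/(4C−3) = 37.152/32.152 = 1.1555
τ₀ = 8FD/(πd³) = 8·384·87.0/(π·9.9³) = 267264/3048.3 = 87.677 MPa
τ_max = K·τ₀ = 1.1555 × 87.677 = 101.31 MPa

101 MPa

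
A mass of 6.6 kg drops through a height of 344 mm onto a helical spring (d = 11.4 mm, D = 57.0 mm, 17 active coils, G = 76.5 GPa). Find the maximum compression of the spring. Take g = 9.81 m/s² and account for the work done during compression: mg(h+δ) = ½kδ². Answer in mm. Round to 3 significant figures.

30.8 mm

k = Gd⁴/(8D³N_a) = (76.5×10³)(11.4⁴)/(8·57.0³·17) = 51.3 N/mm
W = mg = 6.6 × 9.81 = 64.746 N
½kδ² − Wδ − Wh = 0 → δ = (W + √(W² + 2kWh))/k
δ = (64.746 + √(4192 + 2.28517e+06))/51.3 = (64.746 + 1513.1)/51.3 = 30.757 mm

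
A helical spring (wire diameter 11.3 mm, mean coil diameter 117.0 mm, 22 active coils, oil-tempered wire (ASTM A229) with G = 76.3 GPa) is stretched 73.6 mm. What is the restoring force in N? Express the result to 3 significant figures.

k = Gd⁴/(8D³N_a) = (76.3×10³)(11.3⁴)/(8·117.0³·22) = 4.4133 N/mm
F = k·δ = 4.4133 × 73.6 = 324.82 N

325 N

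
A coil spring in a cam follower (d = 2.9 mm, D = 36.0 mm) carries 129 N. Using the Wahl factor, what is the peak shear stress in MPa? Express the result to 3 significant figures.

Spring index C = D/d = 36.0/2.9 = 12.4138
K_W = (4C−1)/(4C−4) + 0.615/C = 48.655/45.655 + 0.0495 = 1.1153
τ₀ = 8FD/(πd³) = 8·129·36.0/(π·2.9³) = 37152/76.62 = 484.88 MPa
τ_max = K·τ₀ = 1.1153 × 484.88 = 540.77 MPa

541 MPa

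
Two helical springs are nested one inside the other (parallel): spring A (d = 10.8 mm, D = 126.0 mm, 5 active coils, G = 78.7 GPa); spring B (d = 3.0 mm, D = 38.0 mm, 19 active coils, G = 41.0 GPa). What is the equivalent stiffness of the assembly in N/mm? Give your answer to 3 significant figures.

13.8 N/mm

k_A = Gd⁴/(8D³N_a) = (78.7×10³)(10.8⁴)/(8·126.0³·5) = 13.381 N/mm
k_B = Gd⁴/(8D³N_a) = (41.0×10³)(3.0⁴)/(8·38.0³·19) = 0.39818 N/mm
Parallel: k_eq = 13.381 + 0.39818 = 13.779 N/mm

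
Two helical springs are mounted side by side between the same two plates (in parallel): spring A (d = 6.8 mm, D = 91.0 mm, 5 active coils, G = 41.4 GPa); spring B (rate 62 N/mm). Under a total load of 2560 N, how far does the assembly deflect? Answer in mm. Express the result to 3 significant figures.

39.4 mm

k_A = Gd⁴/(8D³N_a) = (41.4×10³)(6.8⁴)/(8·91.0³·5) = 2.9366 N/mm
Parallel: k_eq = 2.9366 + 62 = 64.937 N/mm
δ = F/k_eq = 2560/64.937 = 39.423 mm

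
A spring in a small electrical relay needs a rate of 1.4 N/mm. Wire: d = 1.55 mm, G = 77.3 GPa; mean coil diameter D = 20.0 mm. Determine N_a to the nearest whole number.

N_a = Gd⁴/(8D³k) = (77.3×10³ × 1.55⁴)/(8 × 20.0³ × 1.4)
    = 446176 / 89600 = 4.98 → 5 coils

5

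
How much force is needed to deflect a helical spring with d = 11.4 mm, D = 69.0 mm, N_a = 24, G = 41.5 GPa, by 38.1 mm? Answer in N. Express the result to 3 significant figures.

423 N

k = Gd⁴/(8D³N_a) = (41.5×10³)(11.4⁴)/(8·69.0³·24) = 11.113 N/mm
F = k·δ = 11.113 × 38.1 = 423.39 N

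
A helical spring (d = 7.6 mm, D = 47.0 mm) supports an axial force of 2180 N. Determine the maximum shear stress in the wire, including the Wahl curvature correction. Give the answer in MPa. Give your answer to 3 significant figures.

Spring index C = D/d = 47.0/7.6 = 6.1842
K_W = (4C−1)/(4C−4) + 0.615/C = 23.737/20.737 + 0.0994 = 1.2441
τ₀ = 8FD/(πd³) = 8·2180·47.0/(π·7.6³) = 819680/1379.1 = 594.37 MPa
τ_max = K·τ₀ = 1.2441 × 594.37 = 739.46 MPa

739 MPa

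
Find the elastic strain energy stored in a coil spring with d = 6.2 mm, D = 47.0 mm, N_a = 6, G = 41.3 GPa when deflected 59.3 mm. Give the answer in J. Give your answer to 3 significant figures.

21.5 J

k = Gd⁴/(8D³N_a) = (41.3×10³)(6.2⁴)/(8·47.0³·6) = 12.246 N/mm
U = ½kδ² = 0.5 × 12.246 × 59.3² = 21531 N·mm = 21.531 J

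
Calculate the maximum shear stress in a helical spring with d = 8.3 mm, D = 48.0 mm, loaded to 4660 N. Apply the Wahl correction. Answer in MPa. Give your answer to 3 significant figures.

1260 MPa

Spring index C = D/d = 48.0/8.3 = 5.7831
K_W = (4C−1)/(4C−4) + 0.615/C = 22.133/19.133 + 0.1063 = 1.2631
τ₀ = 8FD/(πd³) = 8·4660·48.0/(π·8.3³) = 1.78944e+06/1796.3 = 996.17 MPa
τ_max = K·τ₀ = 1.2631 × 996.17 = 1258.3 MPa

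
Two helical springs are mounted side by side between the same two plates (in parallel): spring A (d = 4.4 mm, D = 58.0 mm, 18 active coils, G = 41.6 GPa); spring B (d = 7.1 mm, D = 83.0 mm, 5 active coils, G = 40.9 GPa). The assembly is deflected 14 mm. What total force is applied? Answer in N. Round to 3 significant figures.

k_A = Gd⁴/(8D³N_a) = (41.6×10³)(4.4⁴)/(8·58.0³·18) = 0.55495 N/mm
k_B = Gd⁴/(8D³N_a) = (40.9×10³)(7.1⁴)/(8·83.0³·5) = 4.5443 N/mm
Parallel: k_eq = 0.55495 + 4.5443 = 5.0992 N/mm
F = k_eq·δ = 5.0992·14 = 71.389 N

71.4 N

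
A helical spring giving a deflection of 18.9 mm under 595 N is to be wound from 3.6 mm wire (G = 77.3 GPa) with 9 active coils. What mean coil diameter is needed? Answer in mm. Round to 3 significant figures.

Required rate k = F/δ = 595/18.9 = 31.481 N/mm
D = (Gd⁴/(8N_a·k))^(1/3) = (77.3×10³·3.6⁴/(8·9·31.481))^(1/3)
  = (5727.98)^(1/3) = 17.8923 mm

17.9 mm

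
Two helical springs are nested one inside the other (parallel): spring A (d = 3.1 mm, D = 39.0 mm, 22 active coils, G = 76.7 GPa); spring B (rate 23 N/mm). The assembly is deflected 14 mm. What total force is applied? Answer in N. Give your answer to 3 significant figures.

k_A = Gd⁴/(8D³N_a) = (76.7×10³)(3.1⁴)/(8·39.0³·22) = 0.67848 N/mm
Parallel: k_eq = 0.67848 + 23 = 23.678 N/mm
F = k_eq·δ = 23.678·14 = 331.5 N

331 N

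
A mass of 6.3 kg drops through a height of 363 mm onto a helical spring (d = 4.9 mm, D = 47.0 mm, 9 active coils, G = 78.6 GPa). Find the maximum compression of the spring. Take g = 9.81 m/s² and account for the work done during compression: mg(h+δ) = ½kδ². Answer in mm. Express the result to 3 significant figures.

k = Gd⁴/(8D³N_a) = (78.6×10³)(4.9⁴)/(8·47.0³·9) = 6.0615 N/mm
W = mg = 6.3 × 9.81 = 61.803 N
½kδ² − Wδ − Wh = 0 → δ = (W + √(W² + 2kWh))/k
δ = (61.803 + √(3819.6 + 271974))/6.0615 = (61.803 + 525.16)/6.0615 = 96.835 mm

96.8 mm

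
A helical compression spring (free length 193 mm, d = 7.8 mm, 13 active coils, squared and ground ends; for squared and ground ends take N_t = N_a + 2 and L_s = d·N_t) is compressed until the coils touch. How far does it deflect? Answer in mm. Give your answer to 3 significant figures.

N_t = 15; L_s = 7.8·15 = 117 mm
δ_solid = L₀ − L_s = 193 − 117 = 76 mm

76.0 mm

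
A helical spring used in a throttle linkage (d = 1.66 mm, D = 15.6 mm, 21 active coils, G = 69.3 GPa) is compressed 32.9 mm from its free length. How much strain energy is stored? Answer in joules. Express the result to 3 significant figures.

0.447 J

k = Gd⁴/(8D³N_a) = (69.3×10³)(1.66⁴)/(8·15.6³·21) = 0.82505 N/mm
U = ½kδ² = 0.5 × 0.82505 × 32.9² = 446.52 N·mm = 0.44652 J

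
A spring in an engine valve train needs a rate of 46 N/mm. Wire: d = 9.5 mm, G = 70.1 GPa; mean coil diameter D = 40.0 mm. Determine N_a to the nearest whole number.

24

N_a = Gd⁴/(8D³k) = (70.1×10³ × 9.5⁴)/(8 × 40.0³ × 46)
    = 5.70969e+08 / 2.3552e+07 = 24.24 → 24 coils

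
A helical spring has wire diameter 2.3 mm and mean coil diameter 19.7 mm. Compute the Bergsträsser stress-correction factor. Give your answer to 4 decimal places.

C = D/d = 19.7/2.3 = 8.5652
K_B = (4C+2)/(4C−3) = 36.261/31.261 = 1.1599

1.1599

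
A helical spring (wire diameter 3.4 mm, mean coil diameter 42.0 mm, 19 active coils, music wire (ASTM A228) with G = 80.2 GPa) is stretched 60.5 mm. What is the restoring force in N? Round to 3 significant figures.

57.6 N

k = Gd⁴/(8D³N_a) = (80.2×10³)(3.4⁴)/(8·42.0³·19) = 0.9517 N/mm
F = k·δ = 0.9517 × 60.5 = 57.578 N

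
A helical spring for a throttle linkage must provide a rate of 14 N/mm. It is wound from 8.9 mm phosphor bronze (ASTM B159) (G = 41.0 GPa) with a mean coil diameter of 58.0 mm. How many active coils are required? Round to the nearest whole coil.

12

N_a = Gd⁴/(8D³k) = (41.0×10³ × 8.9⁴)/(8 × 58.0³ × 14)
    = 2.57243e+08 / 2.18525e+07 = 11.77 → 12 coils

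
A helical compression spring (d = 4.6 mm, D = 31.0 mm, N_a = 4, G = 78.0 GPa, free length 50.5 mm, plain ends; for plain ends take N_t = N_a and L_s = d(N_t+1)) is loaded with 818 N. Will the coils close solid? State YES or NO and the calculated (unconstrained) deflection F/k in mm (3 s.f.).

k = Gd⁴/(8D³N_a) = (78.0×10³)(4.6⁴)/(8·31.0³·4) = 36.635 N/mm
N_t = 4; L_s = 4.6·5 = 23 mm; δ_solid = L₀ − L_s = 50.5 − 23 = 27.5 mm
δ = F/k = 818/36.635 = 22.329 mm
δ < δ_solid → spring does not go solid

NO, δ = 22.3 mm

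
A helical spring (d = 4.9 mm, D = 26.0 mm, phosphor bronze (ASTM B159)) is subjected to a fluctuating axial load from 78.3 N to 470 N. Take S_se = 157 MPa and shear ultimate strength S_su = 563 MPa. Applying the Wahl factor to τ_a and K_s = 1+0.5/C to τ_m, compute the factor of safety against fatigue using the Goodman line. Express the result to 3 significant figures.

0.830

C = D/d = 26.0/4.9 = 5.3061; K_W = (4C−1)/(4C−4)+0.615/C = 1.2901; K_s = 1+0.5/C = 1.0942
F_a = (F_max−F_min)/2 = 195.85 N; F_m = (F_max+F_min)/2 = 274.15 N
τ_a = K_W·8F_aD/(πd³) = 1.2901 × 110.22 = 142.19 MPa
τ_m = K_s·8F_mD/(πd³) = 1.0942 × 154.28 = 168.82 MPa
Goodman: 1/n_f = τ_a/S_se + τ_m/S_su = 142.19/157 + 168.82/563 = 0.90566 + 0.29986 = 1.2055
n_f = 1/1.2055 = 0.8295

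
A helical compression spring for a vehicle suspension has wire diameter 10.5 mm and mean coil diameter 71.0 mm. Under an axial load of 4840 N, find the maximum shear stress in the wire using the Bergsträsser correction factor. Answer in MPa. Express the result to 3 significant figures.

Spring index C = D/d = 71.0/10.5 = 6.7619
K_B = (4C+2)/(4C−3) = 29.048/24.048 = 1.2079
τ₀ = 8FD/(πd³) = 8·4840·71.0/(π·10.5³) = 2.74912e+06/3636.8 = 755.92 MPa
τ_max = K·τ₀ = 1.2079 × 755.92 = 913.09 MPa

913 MPa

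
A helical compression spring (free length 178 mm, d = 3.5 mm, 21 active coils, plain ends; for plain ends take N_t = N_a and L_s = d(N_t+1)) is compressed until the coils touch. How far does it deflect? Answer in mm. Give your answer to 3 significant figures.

101 mm

N_t = 21; L_s = 3.5·22 = 77 mm
δ_solid = L₀ − L_s = 178 − 77 = 101 mm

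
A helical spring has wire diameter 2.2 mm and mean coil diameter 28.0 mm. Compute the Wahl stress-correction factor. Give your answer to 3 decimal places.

1.112

C = D/d = 28.0/2.2 = 12.7273
K_W = (4C−1)/(4C−4) + 0.615/C = 49.909/46.909 + 0.0483 = 1.1123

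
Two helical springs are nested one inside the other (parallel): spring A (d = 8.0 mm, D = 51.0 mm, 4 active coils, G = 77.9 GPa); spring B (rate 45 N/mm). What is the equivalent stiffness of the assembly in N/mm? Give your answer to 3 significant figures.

120 N/mm

k_A = Gd⁴/(8D³N_a) = (77.9×10³)(8.0⁴)/(8·51.0³·4) = 75.169 N/mm
Parallel: k_eq = 75.169 + 45 = 120.17 N/mm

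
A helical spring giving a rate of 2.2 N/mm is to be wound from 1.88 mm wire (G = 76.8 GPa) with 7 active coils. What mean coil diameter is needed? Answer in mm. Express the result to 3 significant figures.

19.8 mm

D = (Gd⁴/(8N_a·k))^(1/3) = (76.8×10³·1.88⁴/(8·7·2.2))^(1/3)
  = (7787.21)^(1/3) = 19.8211 mm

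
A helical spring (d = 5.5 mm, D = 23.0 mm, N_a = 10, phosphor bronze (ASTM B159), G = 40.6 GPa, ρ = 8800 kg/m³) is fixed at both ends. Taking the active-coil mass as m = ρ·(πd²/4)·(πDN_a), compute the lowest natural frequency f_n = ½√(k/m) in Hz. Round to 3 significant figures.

251 Hz

k = Gd⁴/(8D³N_a) = (40.6×10³)(5.5⁴)/(8·23.0³·10) = 38.168 N/mm = 38168 N/m
Wire length L = πDN_a = π·23.0·10 = 722.57 mm
m = ρ·(πd²/4)·L = 8800 × 23.758×10⁻⁶ m² × 0.72257 m = 0.15107 kg
f_n = ½√(k/m) = 0.5·√(38168/0.15107) = 0.5·√(2.5265e+05) = 251.32 Hz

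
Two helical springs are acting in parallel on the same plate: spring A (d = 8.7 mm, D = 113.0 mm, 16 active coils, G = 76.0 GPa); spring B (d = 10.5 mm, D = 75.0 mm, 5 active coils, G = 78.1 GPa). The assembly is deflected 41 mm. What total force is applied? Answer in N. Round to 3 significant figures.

k_A = Gd⁴/(8D³N_a) = (76.0×10³)(8.7⁴)/(8·113.0³·16) = 2.3575 N/mm
k_B = Gd⁴/(8D³N_a) = (78.1×10³)(10.5⁴)/(8·75.0³·5) = 56.255 N/mm
Parallel: k_eq = 2.3575 + 56.255 = 58.613 N/mm
F = k_eq·δ = 58.613·41 = 2403.1 N

2400 N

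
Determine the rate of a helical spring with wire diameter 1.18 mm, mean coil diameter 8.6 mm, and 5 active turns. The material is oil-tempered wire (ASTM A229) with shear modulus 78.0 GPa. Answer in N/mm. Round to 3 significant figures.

5.94 N/mm

k = Gd⁴/(8D³N_a) = (78.0×10³ × 1.18⁴) / (8 × 8.6³ × 5)
  = 151225 / 25442.2 = 5.9438 N/mm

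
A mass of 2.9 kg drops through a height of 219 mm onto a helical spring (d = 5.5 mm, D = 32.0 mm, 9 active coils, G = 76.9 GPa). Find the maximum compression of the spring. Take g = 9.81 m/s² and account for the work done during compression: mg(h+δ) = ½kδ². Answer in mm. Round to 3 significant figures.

21.4 mm

k = Gd⁴/(8D³N_a) = (76.9×10³)(5.5⁴)/(8·32.0³·9) = 29.826 N/mm
W = mg = 2.9 × 9.81 = 28.449 N
½kδ² − Wδ − Wh = 0 → δ = (W + √(W² + 2kWh))/k
δ = (28.449 + √(809.35 + 371651))/29.826 = (28.449 + 610.3)/29.826 = 21.416 mm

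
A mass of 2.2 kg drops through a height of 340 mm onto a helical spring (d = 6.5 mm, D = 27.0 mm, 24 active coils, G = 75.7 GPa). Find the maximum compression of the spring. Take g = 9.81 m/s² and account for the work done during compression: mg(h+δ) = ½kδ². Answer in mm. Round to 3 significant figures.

k = Gd⁴/(8D³N_a) = (75.7×10³)(6.5⁴)/(8·27.0³·24) = 35.757 N/mm
W = mg = 2.2 × 9.81 = 21.582 N
½kδ² − Wδ − Wh = 0 → δ = (W + √(W² + 2kWh))/k
δ = (21.582 + √(465.78 + 524756))/35.757 = (21.582 + 724.72)/35.757 = 20.872 mm

20.9 mm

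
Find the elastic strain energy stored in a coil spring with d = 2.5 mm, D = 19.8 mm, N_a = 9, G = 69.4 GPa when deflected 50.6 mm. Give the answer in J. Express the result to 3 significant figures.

k = Gd⁴/(8D³N_a) = (69.4×10³)(2.5⁴)/(8·19.8³·9) = 4.8506 N/mm
U = ½kδ² = 0.5 × 4.8506 × 50.6² = 6209.6 N·mm = 6.2096 J

6.21 J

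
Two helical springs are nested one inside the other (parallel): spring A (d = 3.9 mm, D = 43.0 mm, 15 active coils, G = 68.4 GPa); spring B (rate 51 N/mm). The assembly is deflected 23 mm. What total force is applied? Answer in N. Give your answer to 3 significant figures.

1210 N

k_A = Gd⁴/(8D³N_a) = (68.4×10³)(3.9⁴)/(8·43.0³·15) = 1.6585 N/mm
Parallel: k_eq = 1.6585 + 51 = 52.659 N/mm
F = k_eq·δ = 52.659·23 = 1211.1 N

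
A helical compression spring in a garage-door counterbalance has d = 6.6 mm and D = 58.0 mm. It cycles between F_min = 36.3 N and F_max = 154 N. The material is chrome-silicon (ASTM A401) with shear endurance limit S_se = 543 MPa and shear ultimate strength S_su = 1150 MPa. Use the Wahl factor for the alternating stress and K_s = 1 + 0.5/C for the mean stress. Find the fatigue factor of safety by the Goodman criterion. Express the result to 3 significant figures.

9.10

C = D/d = 58.0/6.6 = 8.7879; K_W = (4C−1)/(4C−4)+0.615/C = 1.1663; K_s = 1+0.5/C = 1.0569
F_a = (F_max−F_min)/2 = 58.85 N; F_m = (F_max+F_min)/2 = 95.15 N
τ_a = K_W·8F_aD/(πd³) = 1.1663 × 30.233 = 35.26 MPa
τ_m = K_s·8F_mD/(πd³) = 1.0569 × 48.882 = 51.663 MPa
Goodman: 1/n_f = τ_a/S_se + τ_m/S_su = 35.26/543 + 51.663/1150 = 0.06494 + 0.04492 = 0.10986
n_f = 1/0.10986 = 9.102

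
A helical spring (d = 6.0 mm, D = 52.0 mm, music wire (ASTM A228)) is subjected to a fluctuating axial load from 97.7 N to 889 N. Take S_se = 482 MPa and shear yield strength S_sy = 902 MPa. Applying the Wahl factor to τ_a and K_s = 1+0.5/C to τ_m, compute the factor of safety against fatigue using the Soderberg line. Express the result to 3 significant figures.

1.06

C = D/d = 52.0/6.0 = 8.6667; K_W = (4C−1)/(4C−4)+0.615/C = 1.1688; K_s = 1+0.5/C = 1.0577
F_a = (F_max−F_min)/2 = 395.65 N; F_m = (F_max+F_min)/2 = 493.35 N
τ_a = K_W·8F_aD/(πd³) = 1.1688 × 242.55 = 283.49 MPa
τ_m = K_s·8F_mD/(πd³) = 1.0577 × 302.44 = 319.89 MPa
Soderberg: 1/n_f = τ_a/S_se + τ_m/S_sy = 283.49/482 + 319.89/902 = 0.58815 + 0.35465 = 0.9428
n_f = 1/0.9428 = 1.061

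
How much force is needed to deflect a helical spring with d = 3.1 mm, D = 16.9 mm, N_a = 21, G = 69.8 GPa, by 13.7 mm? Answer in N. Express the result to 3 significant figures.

k = Gd⁴/(8D³N_a) = (69.8×10³)(3.1⁴)/(8·16.9³·21) = 7.9494 N/mm
F = k·δ = 7.9494 × 13.7 = 108.91 N

109 N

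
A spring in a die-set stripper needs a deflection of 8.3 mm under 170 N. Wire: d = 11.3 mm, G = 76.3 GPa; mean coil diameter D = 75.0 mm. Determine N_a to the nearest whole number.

Required rate k = F/δ = 170/8.3 = 20.482 N/mm
N_a = Gd⁴/(8D³k) = (76.3×10³ × 11.3⁴)/(8 × 75.0³ × 20.482)
    = 1.24405e+09 / 6.91265e+07 = 18 → 18 coils

18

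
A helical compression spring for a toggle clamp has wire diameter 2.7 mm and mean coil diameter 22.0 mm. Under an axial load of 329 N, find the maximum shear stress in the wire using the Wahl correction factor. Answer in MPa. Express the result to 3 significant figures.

1110 MPa

Spring index C = D/d = 22.0/2.7 = 8.1481
K_W = (4C−1)/(4C−4) + 0.615/C = 31.593/28.593 + 0.0755 = 1.1804
τ₀ = 8FD/(πd³) = 8·329·22.0/(π·2.7³) = 57904/61.836 = 936.41 MPa
τ_max = K·τ₀ = 1.1804 × 936.41 = 1105.3 MPa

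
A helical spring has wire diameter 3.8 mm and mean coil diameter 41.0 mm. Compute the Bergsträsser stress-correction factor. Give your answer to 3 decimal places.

C = D/d = 41.0/3.8 = 10.7895
K_B = (4C+2)/(4C−3) = 45.158/40.158 = 1.1245

1.125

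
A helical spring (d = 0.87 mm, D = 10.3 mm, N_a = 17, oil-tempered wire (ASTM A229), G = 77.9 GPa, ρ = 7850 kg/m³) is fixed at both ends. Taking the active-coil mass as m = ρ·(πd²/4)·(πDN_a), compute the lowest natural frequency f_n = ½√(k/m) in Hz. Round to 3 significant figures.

k = Gd⁴/(8D³N_a) = (77.9×10³)(0.87⁴)/(8·10.3³·17) = 0.30031 N/mm = 300.31 N/m
Wire length L = πDN_a = π·10.3·17 = 550.09 mm
m = ρ·(πd²/4)·L = 7850 × 0.59447×10⁻⁶ m² × 0.55009 m = 0.002567 kg
f_n = ½√(k/m) = 0.5·√(300.31/0.002567) = 0.5·√(1.1698e+05) = 171.02 Hz

171 Hz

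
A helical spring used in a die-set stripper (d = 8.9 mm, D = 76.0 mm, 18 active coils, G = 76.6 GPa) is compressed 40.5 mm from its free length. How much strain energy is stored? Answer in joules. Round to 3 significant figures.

6.24 J

k = Gd⁴/(8D³N_a) = (76.6×10³)(8.9⁴)/(8·76.0³·18) = 7.603 N/mm
U = ½kδ² = 0.5 × 7.603 × 40.5² = 6235.4 N·mm = 6.2354 J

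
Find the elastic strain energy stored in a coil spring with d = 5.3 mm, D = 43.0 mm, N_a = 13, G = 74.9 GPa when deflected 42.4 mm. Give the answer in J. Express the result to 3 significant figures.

6.42 J

k = Gd⁴/(8D³N_a) = (74.9×10³)(5.3⁴)/(8·43.0³·13) = 7.1474 N/mm
U = ½kδ² = 0.5 × 7.1474 × 42.4² = 6424.6 N·mm = 6.4246 J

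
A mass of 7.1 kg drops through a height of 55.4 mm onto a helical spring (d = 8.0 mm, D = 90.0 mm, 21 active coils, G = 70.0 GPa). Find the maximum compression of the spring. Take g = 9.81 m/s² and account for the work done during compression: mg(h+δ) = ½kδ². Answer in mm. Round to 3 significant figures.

94.4 mm

k = Gd⁴/(8D³N_a) = (70.0×10³)(8.0⁴)/(8·90.0³·21) = 2.3411 N/mm
W = mg = 7.1 × 9.81 = 69.651 N
½kδ² − Wδ − Wh = 0 → δ = (W + √(W² + 2kWh))/k
δ = (69.651 + √(4851.3 + 18067.1))/2.3411 = (69.651 + 151.39)/2.3411 = 94.417 mm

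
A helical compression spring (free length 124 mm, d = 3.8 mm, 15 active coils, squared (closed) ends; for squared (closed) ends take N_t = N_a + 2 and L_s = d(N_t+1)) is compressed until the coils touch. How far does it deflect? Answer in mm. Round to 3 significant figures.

55.6 mm

N_t = 17; L_s = 3.8·18 = 68.4 mm
δ_solid = L₀ − L_s = 124 − 68.4 = 55.6 mm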